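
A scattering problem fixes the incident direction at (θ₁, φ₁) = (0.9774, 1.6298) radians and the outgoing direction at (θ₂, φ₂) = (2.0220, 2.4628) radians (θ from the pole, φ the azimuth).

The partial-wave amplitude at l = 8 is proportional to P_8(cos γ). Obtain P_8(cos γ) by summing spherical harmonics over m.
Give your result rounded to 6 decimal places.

Addition theorem: P_8(cos γ) = (4π/17) Σ_m Y*_{lm}(Ω₁) Y_{lm}(Ω₂), m = −8…8:
  m=-8: Y*=0.10245 + 0.05230j  Y=0.14586 - 0.16699j  product 0.02368 - 0.00948j
  m=-7: Y*=0.12456 - 0.28424j  Y=0.01682 - 0.42941j  product -0.11996 - 0.05827j
  m=-6: Y*=-0.42305 - 0.15636j  Y=-0.22104 - 0.29710j  product 0.04706 + 0.16025j
  m=-5: Y*=-0.08752 + 0.28799j  Y=0.02998 + 0.00773j  product -0.00485 + 0.00796j
  m=-4: Y*=-0.12037 - 0.02895j  Y=0.32194 - 0.14625j  product -0.04299 + 0.00829j
  m=-3: Y*=-0.06453 + 0.36073j  Y=0.06650 - 0.13237j  product 0.04346 + 0.03253j
  m=-2: Y*=0.06406 + 0.00759j  Y=0.06012 + 0.27770j  product 0.00174 + 0.01825j
  m=-1: Y*=-0.01976 + 0.33445j  Y=0.16319 + 0.13164j  product -0.04725 + 0.05198j
  m=+0: Y*=0.11687 + 0.00000j  Y=-0.25622 + 0.00000j  product -0.02994 + 0.00000j
  m=+1: Y*=0.01976 + 0.33445j  Y=-0.16319 + 0.13164j  product -0.04725 - 0.05198j
  m=+2: Y*=0.06406 - 0.00759j  Y=0.06012 - 0.27770j  product 0.00174 - 0.01825j
  m=+3: Y*=0.06453 + 0.36073j  Y=-0.06650 - 0.13237j  product 0.04346 - 0.03253j
  m=+4: Y*=-0.12037 + 0.02895j  Y=0.32194 + 0.14625j  product -0.04299 - 0.00829j
  m=+5: Y*=0.08752 + 0.28799j  Y=-0.02998 + 0.00773j  product -0.00485 - 0.00796j
  m=+6: Y*=-0.42305 + 0.15636j  Y=-0.22104 + 0.29710j  product 0.04706 - 0.16025j
  m=+7: Y*=-0.12456 - 0.28424j  Y=-0.01682 - 0.42941j  product -0.11996 + 0.05827j
  m=+8: Y*=0.10245 - 0.05230j  Y=0.14586 + 0.16699j  product 0.02368 + 0.00948j
Accumulated sum -0.22816 - 0.00000j; after 4π/(2l+1) scaling, -0.16866 - 0.00000j ⇒ P_8 = -0.168659

-0.168659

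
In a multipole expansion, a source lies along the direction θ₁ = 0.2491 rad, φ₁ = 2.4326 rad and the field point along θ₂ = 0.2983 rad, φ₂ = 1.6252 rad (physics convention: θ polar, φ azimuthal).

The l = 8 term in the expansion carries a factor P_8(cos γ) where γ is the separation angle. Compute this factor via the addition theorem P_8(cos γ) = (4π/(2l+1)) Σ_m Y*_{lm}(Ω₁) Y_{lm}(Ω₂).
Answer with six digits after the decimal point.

Expand P_8 via completeness: Σ_{m} conj(Y_{8,m}) at Ω₁ times Y_{8,m} at Ω₂ —
  m=-8: Y*=+0.000006+0.000004i  Y=+0.000026-0.000012i  product +0.000000+0.000000i
  m=-7: Y*=-0.000027-0.000107i  Y=+0.000139+0.000346i  product +0.000000-0.000000i
  m=-6: Y*=-0.000489+0.000992i  Y=-0.002919+0.000988i  product +0.000000-0.000003i
  m=-5: Y*=+0.007319-0.003124i  Y=-0.004901-0.017572i  product -0.000091-0.000113i
  m=-4: Y*=-0.040422-0.012754i  Y=+0.077631-0.017166i  product -0.003357-0.000296i
  m=-3: Y*=+0.086943+0.139860i  Y=+0.040634+0.246753i  product -0.030978+0.027137i
  m=-2: Y*=+0.066626-0.432603i  Y=-0.521768+0.056997i  product -0.010106+0.229516i
  m=-1: Y*=-0.503015+0.431476i  Y=-0.031174-0.572449i  product +0.262679+0.274500i
  m=+0: Y*=+0.182469-0.000000i  Y=-0.078056+0.000000i  product -0.014243+0.000000i
  m=+1: Y*=+0.503015+0.431476i  Y=+0.031174-0.572449i  product +0.262679-0.274500i
  m=+2: Y*=+0.066626+0.432603i  Y=-0.521768-0.056997i  product -0.010106-0.229516i
  m=+3: Y*=-0.086943+0.139860i  Y=-0.040634+0.246753i  product -0.030978-0.027137i
  m=+4: Y*=-0.040422+0.012754i  Y=+0.077631+0.017166i  product -0.003357+0.000296i
  m=+5: Y*=-0.007319-0.003124i  Y=+0.004901-0.017572i  product -0.000091+0.000113i
  m=+6: Y*=-0.000489-0.000992i  Y=-0.002919-0.000988i  product +0.000000+0.000003i
  m=+7: Y*=+0.000027-0.000107i  Y=-0.000139+0.000346i  product +0.000000+0.000000i
  m=+8: Y*=+0.000006-0.000004i  Y=+0.000026+0.000012i  product +0.000000-0.000000i
Accumulated sum +0.422052+0.000000i; after 4π/(2l+1) scaling, +0.311980+0.000000i ⇒ P_8 = 0.311980

0.311980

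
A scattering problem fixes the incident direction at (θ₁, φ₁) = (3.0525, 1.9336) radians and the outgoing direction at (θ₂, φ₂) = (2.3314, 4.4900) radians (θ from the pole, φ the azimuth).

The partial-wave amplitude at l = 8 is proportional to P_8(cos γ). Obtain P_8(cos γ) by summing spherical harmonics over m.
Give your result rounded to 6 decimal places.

Summing Y*_{l m}(θ₁,φ₁)·Y_{l m}(θ₂,φ₂) over m ∈ [−8, 8]; prefactor 4π/(2·8+1) = 0.739198:
  term(m=-8) = -0.000000-0.000000i   from Y*(Ω₁)=-0.000000+0.000000i, Y(Ω₂)=-0.008085+0.038247i
  term(m=-7) = +0.000000+0.000000i   from Y*(Ω₁)=-0.000000-0.000000i, Y(Ω₂)=-0.148787+0.002094i
  term(m=-6) = -0.000001-0.000000i   from Y*(Ω₁)=+0.000001-0.000002i, Y(Ω₂)=-0.078100-0.324108i
  term(m=-5) = +0.000024-0.000005i   from Y*(Ω₁)=+0.000052+0.000013i, Y(Ω₂)=+0.413917-0.204483i
  term(m=-4) = -0.000179+0.000185i   from Y*(Ω₁)=+0.000099+0.000825i, Y(Ω₂)=+0.194985+0.240510i
  term(m=-3) = -0.000220+0.001179i   from Y*(Ω₁)=-0.008464+0.004432i, Y(Ω₂)=+0.077653-0.098588i
  term(m=-2) = -0.011687-0.027611i   from Y*(Ω₁)=-0.058500-0.051892i, Y(Ω₂)=+0.346106+0.164965i
  term(m=-1) = +0.017936+0.011884i   from Y*(Ω₁)=+0.145239-0.382604i, Y(Ω₂)=-0.011596+0.051280i
  term(m=+0) = +0.367250+0.000000i   from Y*(Ω₁)=+1.002718-0.000000i, Y(Ω₂)=+0.366255+0.000000i
  term(m=+1) = +0.017936-0.011884i   from Y*(Ω₁)=-0.145239-0.382604i, Y(Ω₂)=+0.011596+0.051280i
  term(m=+2) = -0.011687+0.027611i   from Y*(Ω₁)=-0.058500+0.051892i, Y(Ω₂)=+0.346106-0.164965i
  term(m=+3) = -0.000220-0.001179i   from Y*(Ω₁)=+0.008464+0.004432i, Y(Ω₂)=-0.077653-0.098588i
  term(m=+4) = -0.000179-0.000185i   from Y*(Ω₁)=+0.000099-0.000825i, Y(Ω₂)=+0.194985-0.240510i
  term(m=+5) = +0.000024+0.000005i   from Y*(Ω₁)=-0.000052+0.000013i, Y(Ω₂)=-0.413917-0.204483i
  term(m=+6) = -0.000001+0.000000i   from Y*(Ω₁)=+0.000001+0.000002i, Y(Ω₂)=-0.078100+0.324108i
  term(m=+7) = +0.000000-0.000000i   from Y*(Ω₁)=+0.000000-0.000000i, Y(Ω₂)=+0.148787+0.002094i
  term(m=+8) = -0.000000+0.000000i   from Y*(Ω₁)=-0.000000-0.000000i, Y(Ω₂)=-0.008085-0.038247i
Total Σ_m = +0.378996-0.000000i. Multiply by 0.739198: +0.280153-0.000000i. P_8(cos γ) = 0.280153

0.280153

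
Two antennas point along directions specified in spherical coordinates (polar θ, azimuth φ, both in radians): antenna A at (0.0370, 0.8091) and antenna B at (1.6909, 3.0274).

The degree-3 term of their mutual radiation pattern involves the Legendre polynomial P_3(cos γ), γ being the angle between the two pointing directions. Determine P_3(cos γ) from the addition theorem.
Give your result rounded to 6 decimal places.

0.205687

Addition theorem: P_3(cos γ) = (4π/7) Σ_m Y*_{lm}(Ω₁) Y_{lm}(Ω₂), m = −3…3:
  m=-3: Y*=-0.00002 + 0.00001j  Y=-0.38455 - 0.13715j  product 0.00001 - 0.00000j
  m=-2: Y*=-0.00007 + 0.00140j  Y=-0.11756 - 0.02733j  product 0.00005 - 0.00016j
  m=-1: Y*=0.03295 + 0.03455j  Y=0.29588 + 0.03394j  product 0.00858 + 0.01134j
  m=+0: Y*=0.74329 + 0.00000j  Y=0.13093 + 0.00000j  product 0.09732 + 0.00000j
  m=+1: Y*=-0.03295 + 0.03455j  Y=-0.29588 + 0.03394j  product 0.00858 - 0.01134j
  m=+2: Y*=-0.00007 - 0.00140j  Y=-0.11756 + 0.02733j  product 0.00005 + 0.00016j
  m=+3: Y*=0.00002 + 0.00001j  Y=0.38455 - 0.13715j  product 0.00001 + 0.00000j
Σ over m = 0.11458 + 0.00000j; ×(4π/7) → 0.20569 + 0.00000j. Real part: 0.205687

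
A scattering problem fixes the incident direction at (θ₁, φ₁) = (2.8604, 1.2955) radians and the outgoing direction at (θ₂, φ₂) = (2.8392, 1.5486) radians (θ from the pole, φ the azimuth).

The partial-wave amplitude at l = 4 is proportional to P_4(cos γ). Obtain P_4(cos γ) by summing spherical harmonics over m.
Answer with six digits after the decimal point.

0.971607

Addition theorem: P_4(cos γ) = (4π/9) Σ_m Y*_{lm}(Ω₁) Y_{lm}(Ω₂), m = −4…4:
  m=-4: +0.001188-0.002340i × +0.003467+0.000309i = +0.000005-0.000008i  (running Σ = +0.000005-0.000008i)
  m=-3: +0.018891+0.017420i × +0.002100-0.031489i = +0.000588-0.000558i  (running Σ = +0.000593-0.000566i)
  m=-2: -0.119888+0.073602i × -0.159433-0.007082i = +0.019635-0.010885i  (running Σ = +0.020228-0.011451i)
  m=-1: -0.118659-0.420080i × -0.010087+0.454372i = +0.192070-0.049678i  (running Σ = +0.212298-0.061130i)
  m=0: +0.542391-0.000000i × +0.500131+0.000000i = +0.271266+0.000000i  (running Σ = +0.483564-0.061130i)
  m=1: +0.118659-0.420080i × +0.010087+0.454372i = +0.192070+0.049678i  (running Σ = +0.675634-0.011451i)
  m=2: -0.119888-0.073602i × -0.159433+0.007082i = +0.019635+0.010885i  (running Σ = +0.695269-0.000566i)
  m=3: -0.018891+0.017420i × -0.002100-0.031489i = +0.000588+0.000558i  (running Σ = +0.695858-0.000008i)
  m=4: +0.001188+0.002340i × +0.003467-0.000309i = +0.000005+0.000008i  (running Σ = +0.695862+0.000000i)
Σ over m = +0.695862+0.000000i; ×(4π/9) → +0.971607+0.000000i. Real part: 0.971607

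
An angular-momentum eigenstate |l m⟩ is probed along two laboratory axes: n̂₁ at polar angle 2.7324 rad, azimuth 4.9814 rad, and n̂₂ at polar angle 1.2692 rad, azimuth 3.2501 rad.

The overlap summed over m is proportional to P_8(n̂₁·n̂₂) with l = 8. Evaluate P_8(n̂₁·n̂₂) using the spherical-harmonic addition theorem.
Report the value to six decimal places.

Summing Y*_{l m}(θ₁,φ₁)·Y_{l m}(θ₂,φ₂) over m ∈ [−8, 8]; prefactor 4π/(2·8+1) = 0.739198:
  m=-8: Y*=-0.00018 + 0.00027j  Y=0.23022 - 0.27181j  product 0.00003 + 0.00011j
  m=-7: Y*=0.00284 + 0.00092j  Y=-0.32141 + 0.30521j  product -0.00119 + 0.00057j
  m=-6: Y*=0.00075 - 0.01734j  Y=0.07343 - 0.05594j  product -0.00092 - 0.00132j
  m=-5: Y*=-0.06978 + 0.01602j  Y=0.27528 - 0.16596j  product -0.01655 + 0.01599j
  m=-4: Y*=0.10129 + 0.18775j  Y=-0.20108 + 0.09320j  product -0.03787 - 0.02831j
  m=-3: Y*=0.31880 - 0.30530j  Y=-0.21606 + 0.07293j  product -0.04662 + 0.08921j
  m=-2: Y*=-0.47085 - 0.28098j  Y=0.25752 - 0.05678j  product -0.13721 - 0.04562j
  m=-1: Y*=-0.04674 + 0.16954j  Y=0.18113 - 0.01973j  product -0.00512 + 0.03163j
  m=+0: Y*=-0.44506 + 0.00000j  Y=-0.27337 + 0.00000j  product 0.12167 + 0.00000j
  m=+1: Y*=0.04674 + 0.16954j  Y=-0.18113 - 0.01973j  product -0.00512 - 0.03163j
  m=+2: Y*=-0.47085 + 0.28098j  Y=0.25752 + 0.05678j  product -0.13721 + 0.04562j
  m=+3: Y*=-0.31880 - 0.30530j  Y=0.21606 + 0.07293j  product -0.04662 - 0.08921j
  m=+4: Y*=0.10129 - 0.18775j  Y=-0.20108 - 0.09320j  product -0.03787 + 0.02831j
  m=+5: Y*=0.06978 + 0.01602j  Y=-0.27528 - 0.16596j  product -0.01655 - 0.01599j
  m=+6: Y*=0.00075 + 0.01734j  Y=0.07343 + 0.05594j  product -0.00092 + 0.00132j
  m=+7: Y*=-0.00284 + 0.00092j  Y=0.32141 + 0.30521j  product -0.00119 - 0.00057j
  m=+8: Y*=-0.00018 - 0.00027j  Y=0.23022 + 0.27181j  product 0.00003 - 0.00011j
Total Σ_m = -0.36920 - 0.00000j. Multiply by 0.739198: -0.27291 - 0.00000j. P_8(cos γ) = -0.272912

-0.272912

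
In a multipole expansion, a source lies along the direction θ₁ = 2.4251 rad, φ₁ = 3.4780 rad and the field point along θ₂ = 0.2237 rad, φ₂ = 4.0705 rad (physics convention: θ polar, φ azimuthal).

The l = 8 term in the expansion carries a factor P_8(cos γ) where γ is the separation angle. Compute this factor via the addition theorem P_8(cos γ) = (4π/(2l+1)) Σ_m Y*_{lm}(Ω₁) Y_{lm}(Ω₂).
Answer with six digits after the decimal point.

0.245444

Expand P_8 via completeness: Σ_{m} conj(Y_{8,m}) at Ω₁ times Y_{8,m} at Ω₂ —
  term(m=-8) = (0.000000, 0.000000)   from Y*(Ω₁)=(-0.016059, 0.007764), Y(Ω₂)=(0.000001, -0.000003)
  term(m=-7) = (0.000002, -0.000004)   from Y*(Ω₁)=(-0.057855, 0.058010), Y(Ω₂)=(-0.000052, 0.000012)
  term(m=-6) = (-0.000124, 0.000054)   from Y*(Ω₁)=(-0.098444, 0.205025), Y(Ω₂)=(0.000451, 0.000388)
  term(m=-5) = (0.001956, 0.000354)   from Y*(Ω₁)=(-0.045994, 0.411761), Y(Ω₂)=(0.000325, -0.004786)
  term(m=-4) = (-0.009370, -0.009115)   from Y*(Ω₁)=(0.101665, 0.443853), Y(Ω₂)=(-0.024106, 0.015589)
  term(m=-3) = (0.003985, 0.019005)   from Y*(Ω₁)=(0.082164, 0.130596), Y(Ω₂)=(0.118014, 0.043731)
  term(m=-2) = (-0.043507, 0.107120)   from Y*(Ω₁)=(-0.237209, -0.189019), Y(Ω₂)=(-0.107912, -0.365594)
  term(m=-1) = (0.178132, -0.119915)   from Y*(Ω₁)=(-0.298597, -0.104419), Y(Ω₂)=(-0.406423, 0.543722)
  term(m=+0) = (0.069890, 0.000000)   from Y*(Ω₁)=(0.213453, -0.000000), Y(Ω₂)=(0.327427, 0.000000)
  term(m=+1) = (0.178132, 0.119915)   from Y*(Ω₁)=(0.298597, -0.104419), Y(Ω₂)=(0.406423, 0.543722)
  term(m=+2) = (-0.043507, -0.107120)   from Y*(Ω₁)=(-0.237209, 0.189019), Y(Ω₂)=(-0.107912, 0.365594)
  term(m=+3) = (0.003985, -0.019005)   from Y*(Ω₁)=(-0.082164, 0.130596), Y(Ω₂)=(-0.118014, 0.043731)
  term(m=+4) = (-0.009370, 0.009115)   from Y*(Ω₁)=(0.101665, -0.443853), Y(Ω₂)=(-0.024106, -0.015589)
  term(m=+5) = (0.001956, -0.000354)   from Y*(Ω₁)=(0.045994, 0.411761), Y(Ω₂)=(-0.000325, -0.004786)
  term(m=+6) = (-0.000124, -0.000054)   from Y*(Ω₁)=(-0.098444, -0.205025), Y(Ω₂)=(0.000451, -0.000388)
  term(m=+7) = (0.000002, 0.000004)   from Y*(Ω₁)=(0.057855, 0.058010), Y(Ω₂)=(0.000052, 0.000012)
  term(m=+8) = (0.000000, -0.000000)   from Y*(Ω₁)=(-0.016059, -0.007764), Y(Ω₂)=(0.000001, 0.000003)
Accumulated sum (0.332040, 0.000000); after 4π/(2l+1) scaling, (0.245444, 0.000000) ⇒ P_8 = 0.245444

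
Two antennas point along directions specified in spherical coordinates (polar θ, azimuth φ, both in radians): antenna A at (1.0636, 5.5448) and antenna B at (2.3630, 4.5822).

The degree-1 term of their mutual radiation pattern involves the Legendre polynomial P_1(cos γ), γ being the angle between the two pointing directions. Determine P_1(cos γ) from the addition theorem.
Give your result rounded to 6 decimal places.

Summing Y*_{l m}(θ₁,φ₁)·Y_{l m}(θ₂,φ₂) over m ∈ [−1, 1]; prefactor 4π/(2·1+1) = 4.188790:
  m=-1: +0.223346-0.203274i × -0.031499+0.240580i = +0.041869+0.060135i  (running Σ = +0.041869+0.060135i)
  m=0: +0.237328-0.000000i × -0.347837+0.000000i = -0.082552+0.000000i  (running Σ = -0.040683+0.060135i)
  m=1: -0.223346-0.203274i × +0.031499+0.240580i = +0.041869-0.060135i  (running Σ = +0.001185+0.000000i)
Total Σ_m = +0.001185+0.000000i. Multiply by 4.188790: +0.004966+0.000000i. P_1(cos γ) = 0.004966

0.004966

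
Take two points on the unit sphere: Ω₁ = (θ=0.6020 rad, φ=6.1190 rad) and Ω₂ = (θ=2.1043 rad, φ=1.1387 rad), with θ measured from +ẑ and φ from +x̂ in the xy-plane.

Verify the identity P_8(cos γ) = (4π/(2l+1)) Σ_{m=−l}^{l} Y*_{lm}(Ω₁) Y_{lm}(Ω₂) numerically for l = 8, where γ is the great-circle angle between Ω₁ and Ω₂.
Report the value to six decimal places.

-0.224918

Expand P_8 via completeness: Σ_{m} conj(Y_{8,m}) at Ω₁ times Y_{8,m} at Ω₂ —
  m=-8: Y*=(0.001387, -0.005272)  Y=(-0.148040, -0.048268)  product (-0.000460, 0.000713)
  m=-7: Y*=(0.012984, -0.028958)  Y=(0.042913, 0.365359)  product (0.011137, 0.003501)
  m=-6: Y*=(0.063060, -0.095067)  Y=(0.376747, -0.230475)  product (0.001847, -0.050350)
  m=-5: Y*=(0.191255, -0.205352)  Y=(-0.143036, -0.095706)  product (-0.047010, 0.011069)
  m=-4: Y*=(0.367371, -0.283205)  Y=(0.040170, -0.252787)  product (-0.056833, -0.104243)
  m=-3: Y*=(0.384187, -0.206184)  Y=(-0.304509, 0.085755)  product (-0.099307, 0.095731)
  m=-2: Y*=(0.024998, -0.008517)  Y=(-0.068854, -0.080659)  product (-0.002408, -0.001430)
  m=-1: Y*=(-0.399554, 0.066197)  Y=(-0.141181, 0.306143)  product (0.036144, -0.131666)
  m=+0: Y*=(-0.164976, -0.000000)  Y=(-0.057634, 0.000000)  product (0.009508, 0.000000)
  m=+1: Y*=(0.399554, 0.066197)  Y=(0.141181, 0.306143)  product (0.036144, 0.131666)
  m=+2: Y*=(0.024998, 0.008517)  Y=(-0.068854, 0.080659)  product (-0.002408, 0.001430)
  m=+3: Y*=(-0.384187, -0.206184)  Y=(0.304509, 0.085755)  product (-0.099307, -0.095731)
  m=+4: Y*=(0.367371, 0.283205)  Y=(0.040170, 0.252787)  product (-0.056833, 0.104243)
  m=+5: Y*=(-0.191255, -0.205352)  Y=(0.143036, -0.095706)  product (-0.047010, -0.011069)
  m=+6: Y*=(0.063060, 0.095067)  Y=(0.376747, 0.230475)  product (0.001847, 0.050350)
  m=+7: Y*=(-0.012984, -0.028958)  Y=(-0.042913, 0.365359)  product (0.011137, -0.003501)
  m=+8: Y*=(0.001387, 0.005272)  Y=(-0.148040, 0.048268)  product (-0.000460, -0.000713)
Total Σ_m = (-0.304272, 0.000000). Multiply by 0.739198: (-0.224918, 0.000000). P_8(cos γ) = -0.224918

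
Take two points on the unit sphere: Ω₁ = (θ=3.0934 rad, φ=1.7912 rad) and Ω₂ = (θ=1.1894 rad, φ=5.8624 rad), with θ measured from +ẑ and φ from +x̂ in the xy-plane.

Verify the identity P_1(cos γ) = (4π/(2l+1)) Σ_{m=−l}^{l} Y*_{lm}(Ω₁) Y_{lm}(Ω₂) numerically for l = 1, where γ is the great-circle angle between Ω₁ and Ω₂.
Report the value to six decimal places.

Addition theorem: P_1(cos γ) = (4π/3) Σ_m Y*_{lm}(Ω₁) Y_{lm}(Ω₂), m = −1…1:
  m=-1: Y*=(-0.003639, 0.016241)  Y=(0.292696, 0.130986)  product (-0.003192, 0.004277)
  m=+0: Y*=(-0.488035, -0.000000)  Y=(0.181866, 0.000000)  product (-0.088757, -0.000000)
  m=+1: Y*=(0.003639, 0.016241)  Y=(-0.292696, 0.130986)  product (-0.003192, -0.004277)
Σ over m = (-0.095142, 0.000000); ×(4π/3) → (-0.398529, 0.000000). Real part: -0.398529

-0.398529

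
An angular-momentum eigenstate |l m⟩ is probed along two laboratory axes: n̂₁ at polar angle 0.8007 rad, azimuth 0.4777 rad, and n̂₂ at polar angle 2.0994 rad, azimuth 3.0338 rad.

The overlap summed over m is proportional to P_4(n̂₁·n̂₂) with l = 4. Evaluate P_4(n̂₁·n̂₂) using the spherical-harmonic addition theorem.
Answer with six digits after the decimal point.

Summing Y*_{l m}(θ₁,φ₁)·Y_{l m}(θ₂,φ₂) over m ∈ [−4, 4]; prefactor 4π/(2·4+1) = 1.396263:
  m=-4: Y*=(-0.039188, 0.110780)  Y=(0.223529, 0.102832)  product (-0.020151, 0.020733)
  m=-3: Y*=(0.044245, 0.319291)  Y=(0.385384, 0.129159)  product (-0.024188, 0.128764)
  m=-2: Y*=(0.238122, 0.336815)  Y=(0.190162, 0.041643)  product (0.031256, 0.073966)
  m=-1: Y*=(0.082496, 0.042708)  Y=(-0.249806, -0.027032)  product (-0.019454, -0.012899)
  m=+0: Y*=(-0.351029, -0.000000)  Y=(-0.250307, 0.000000)  product (0.087865, 0.000000)
  m=+1: Y*=(-0.082496, 0.042708)  Y=(0.249806, -0.027032)  product (-0.019454, 0.012899)
  m=+2: Y*=(0.238122, -0.336815)  Y=(0.190162, -0.041643)  product (0.031256, -0.073966)
  m=+3: Y*=(-0.044245, 0.319291)  Y=(-0.385384, 0.129159)  product (-0.024188, -0.128764)
  m=+4: Y*=(-0.039188, -0.110780)  Y=(0.223529, -0.102832)  product (-0.020151, -0.020733)
Σ over m = (0.022791, -0.000000); ×(4π/9) → (0.031822, -0.000000). Real part: 0.031822

0.031822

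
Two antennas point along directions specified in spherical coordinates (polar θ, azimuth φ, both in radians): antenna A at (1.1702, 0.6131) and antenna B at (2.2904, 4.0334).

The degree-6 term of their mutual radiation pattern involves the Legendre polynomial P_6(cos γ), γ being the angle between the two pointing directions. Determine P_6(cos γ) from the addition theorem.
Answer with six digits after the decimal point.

-0.085083

Expand P_6 via completeness: Σ_{m} conj(Y_{6,m}) at Ω₁ times Y_{6,m} at Ω₂ —
  m=-6: Y*=-0.253053-0.150660i  Y=+0.052093+0.070192i  product -0.002607-0.025611i
  m=-5: Y*=-0.430802+0.032844i  Y=-0.066513+0.256891i  product +0.020217-0.112854i
  m=-4: Y*=-0.133198+0.109753i  Y=-0.392773+0.178064i  product +0.032774-0.066826i
  m=-3: Y*=+0.069832-0.253798i  Y=-0.290112-0.145972i  product -0.057307+0.063436i
  m=-2: Y*=-0.090883-0.253214i  Y=+0.023036+0.106602i  product +0.024900-0.015521i
  m=-1: Y*=+0.145306+0.102229i  Y=-0.231451+0.286808i  product -0.062951+0.018014i
  m=+0: Y*=+0.285766-0.000000i  Y=+0.006759+0.000000i  product +0.001931+0.000000i
  m=+1: Y*=-0.145306+0.102229i  Y=+0.231451+0.286808i  product -0.062951-0.018014i
  m=+2: Y*=-0.090883+0.253214i  Y=+0.023036-0.106602i  product +0.024900+0.015521i
  m=+3: Y*=-0.069832-0.253798i  Y=+0.290112-0.145972i  product -0.057307-0.063436i
  m=+4: Y*=-0.133198-0.109753i  Y=-0.392773-0.178064i  product +0.032774+0.066826i
  m=+5: Y*=+0.430802+0.032844i  Y=+0.066513+0.256891i  product +0.020217+0.112854i
  m=+6: Y*=-0.253053+0.150660i  Y=+0.052093-0.070192i  product -0.002607+0.025611i
Accumulated sum -0.088019+0.000000i; after 4π/(2l+1) scaling, -0.085083+0.000000i ⇒ P_6 = -0.085083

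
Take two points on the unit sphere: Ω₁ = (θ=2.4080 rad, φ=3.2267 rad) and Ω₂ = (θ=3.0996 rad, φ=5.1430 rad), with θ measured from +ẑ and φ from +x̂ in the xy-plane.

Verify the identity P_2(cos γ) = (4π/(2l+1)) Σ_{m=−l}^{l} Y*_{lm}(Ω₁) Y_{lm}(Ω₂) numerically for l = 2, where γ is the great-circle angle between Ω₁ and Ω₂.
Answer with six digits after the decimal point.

Term-by-term m-sum for l=2 (normalisation 4π/5 = 2.513274):
  [-2]  conj(Y_{2,-2})(Ω₁) = (0.170659, 0.029333) ; Y_{2,-2}(Ω₂) = (-0.000444, 0.000516) ; Δ = (-0.000091, 0.000075)
  [-1]  conj(Y_{2,-1})(Ω₁) = (0.382812, 0.032659) ; Y_{2,-1}(Ω₂) = (-0.013526, -0.029445) ; Δ = (-0.004216, -0.011714)
  [+0]  conj(Y_{2,0})(Ω₁) = (0.206625, -0.000000) ; Y_{2,0}(Ω₂) = (0.629116, 0.000000) ; Δ = (0.129991, 0.000000)
  [+1]  conj(Y_{2,1})(Ω₁) = (-0.382812, 0.032659) ; Y_{2,1}(Ω₂) = (0.013526, -0.029445) ; Δ = (-0.004216, 0.011714)
  [+2]  conj(Y_{2,2})(Ω₁) = (0.170659, -0.029333) ; Y_{2,2}(Ω₂) = (-0.000444, -0.000516) ; Δ = (-0.000091, -0.000075)
Total Σ_m = (0.121377, 0.000000). Multiply by 2.513274: (0.305054, 0.000000). P_2(cos γ) = 0.305054

0.305054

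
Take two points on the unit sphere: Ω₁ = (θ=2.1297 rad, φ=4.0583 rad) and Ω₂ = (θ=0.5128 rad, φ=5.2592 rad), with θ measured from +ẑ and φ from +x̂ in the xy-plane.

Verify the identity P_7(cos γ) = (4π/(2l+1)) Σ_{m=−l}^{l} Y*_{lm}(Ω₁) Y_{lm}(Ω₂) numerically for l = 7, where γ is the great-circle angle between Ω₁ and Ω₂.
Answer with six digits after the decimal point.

0.205449

Expand P_7 via completeness: Σ_{m} conj(Y_{7,m}) at Ω₁ times Y_{7,m} at Ω₂ —
  [-7]  conj(Y_{7,-7})(Ω₁) = -0.156061-0.021001i ; Y_{7,-7}(Ω₂) = +0.002168+0.002647i ; Δ = -0.000283-0.000459i
  [-6]  conj(Y_{7,-6})(Ω₁) = -0.261203+0.259923i ; Y_{7,-6}(Ω₂) = +0.022517-0.003156i ; Δ = -0.005061+0.006677i
  [-5]  conj(Y_{7,-5})(Ω₁) = +0.054845+0.423284i ; Y_{7,-5}(Ω₂) = +0.036673-0.084949i ; Δ = +0.037969+0.010864i
  [-4]  conj(Y_{7,-4})(Ω₁) = +0.113991+0.066062i ; Y_{7,-4}(Ω₂) = -0.147175-0.207711i ; Δ = -0.003055-0.033400i
  [-3]  conj(Y_{7,-3})(Ω₁) = -0.265009+0.109389i ; Y_{7,-3}(Ω₂) = -0.460475+0.032118i ; Δ = +0.118517-0.058883i
  [-2]  conj(Y_{7,-2})(Ω₁) = -0.071585+0.266286i ; Y_{7,-2}(Ω₂) = -0.209813+0.405808i ; Δ = -0.093042-0.084920i
  [-1]  conj(Y_{7,-1})(Ω₁) = -0.110738-0.144438i ; Y_{7,-1}(Ω₂) = -0.001305-0.002145i ; Δ = -0.000165+0.000426i
  [+0]  conj(Y_{7,0})(Ω₁) = -0.301193-0.000000i ; Y_{7,0}(Ω₂) = -0.449799+0.000000i ; Δ = +0.135476+0.000000i
  [+1]  conj(Y_{7,1})(Ω₁) = +0.110738-0.144438i ; Y_{7,1}(Ω₂) = +0.001305-0.002145i ; Δ = -0.000165-0.000426i
  [+2]  conj(Y_{7,2})(Ω₁) = -0.071585-0.266286i ; Y_{7,2}(Ω₂) = -0.209813-0.405808i ; Δ = -0.093042+0.084920i
  [+3]  conj(Y_{7,3})(Ω₁) = +0.265009+0.109389i ; Y_{7,3}(Ω₂) = +0.460475+0.032118i ; Δ = +0.118517+0.058883i
  [+4]  conj(Y_{7,4})(Ω₁) = +0.113991-0.066062i ; Y_{7,4}(Ω₂) = -0.147175+0.207711i ; Δ = -0.003055+0.033400i
  [+5]  conj(Y_{7,5})(Ω₁) = -0.054845+0.423284i ; Y_{7,5}(Ω₂) = -0.036673-0.084949i ; Δ = +0.037969-0.010864i
  [+6]  conj(Y_{7,6})(Ω₁) = -0.261203-0.259923i ; Y_{7,6}(Ω₂) = +0.022517+0.003156i ; Δ = -0.005061-0.006677i
  [+7]  conj(Y_{7,7})(Ω₁) = +0.156061-0.021001i ; Y_{7,7}(Ω₂) = -0.002168+0.002647i ; Δ = -0.000283+0.000459i
Accumulated sum +0.245237+0.000000i; after 4π/(2l+1) scaling, +0.205449+0.000000i ⇒ P_7 = 0.205449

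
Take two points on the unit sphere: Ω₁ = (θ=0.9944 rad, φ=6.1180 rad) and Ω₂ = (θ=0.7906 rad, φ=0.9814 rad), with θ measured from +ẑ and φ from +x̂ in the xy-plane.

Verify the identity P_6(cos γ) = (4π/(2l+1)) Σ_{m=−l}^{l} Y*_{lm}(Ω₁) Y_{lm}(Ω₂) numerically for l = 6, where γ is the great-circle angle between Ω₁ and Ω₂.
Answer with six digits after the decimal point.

0.097260

Expand P_6 via completeness: Σ_{m} conj(Y_{6,m}) at Ω₁ times Y_{6,m} at Ω₂ —
  m=-6: 0.09192 - 0.14040j × 0.05750 + 0.02396j = 0.00865 - 0.00587j  (running Σ = 0.00865 - 0.00587j)
  m=-5: 0.25616 - 0.27781j × 0.04130 + 0.20951j = 0.06878 + 0.04220j  (running Σ = 0.07743 + 0.03633j)
  m=-4: 0.31562 - 0.24533j × -0.28647 + 0.28567j = -0.02033 + 0.16044j  (running Σ = 0.05710 + 0.19677j)
  m=-3: 0.04921 - 0.02660j × -0.39411 - 0.07882j = -0.02149 + 0.00660j  (running Σ = 0.03561 + 0.20337j)
  m=-2: -0.31079 + 0.10658j × -0.01087 - 0.02629j = 0.00618 + 0.00701j  (running Σ = 0.04179 + 0.21038j)
  m=-1: -0.18558 + 0.03094j × -0.20205 + 0.30216j = 0.02815 - 0.06233j  (running Σ = 0.06994 + 0.14806j)
  m=0: 0.28290 + 0.00000j × -0.13877 + 0.00000j = -0.03926 + 0.00000j  (running Σ = 0.03068 + 0.14806j)
  m=1: 0.18558 + 0.03094j × 0.20205 + 0.30216j = 0.02815 + 0.06233j  (running Σ = 0.05883 + 0.21038j)
  m=2: -0.31079 - 0.10658j × -0.01087 + 0.02629j = 0.00618 - 0.00701j  (running Σ = 0.06501 + 0.20337j)
  m=3: -0.04921 - 0.02660j × 0.39411 - 0.07882j = -0.02149 - 0.00660j  (running Σ = 0.04352 + 0.19677j)
  m=4: 0.31562 + 0.24533j × -0.28647 - 0.28567j = -0.02033 - 0.16044j  (running Σ = 0.02318 + 0.03633j)
  m=5: -0.25616 - 0.27781j × -0.04130 + 0.20951j = 0.06878 - 0.04220j  (running Σ = 0.09197 - 0.00587j)
  m=6: 0.09192 + 0.14040j × 0.05750 - 0.02396j = 0.00865 + 0.00587j  (running Σ = 0.10062 + 0.00000j)
Accumulated sum 0.10062 + 0.00000j; after 4π/(2l+1) scaling, 0.09726 + 0.00000j ⇒ P_6 = 0.097260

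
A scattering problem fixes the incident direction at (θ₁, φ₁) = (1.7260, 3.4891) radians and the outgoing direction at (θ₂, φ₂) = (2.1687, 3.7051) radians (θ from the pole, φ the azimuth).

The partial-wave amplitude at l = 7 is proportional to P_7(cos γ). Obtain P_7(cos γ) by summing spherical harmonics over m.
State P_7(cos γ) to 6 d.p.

-0.403225

Term-by-term m-sum for l=7 (normalisation 4π/15 = 0.837758):
  term(m=-7) = 0.00356 - 0.06043j   from Y*(Ω₁)=0.34872 - 0.29915j, Y(Ω₂)=0.09151 - 0.09479j
  term(m=-6) = 0.02451 - 0.08692j   from Y*(Ω₁)=0.13230 - 0.23419j, Y(Ω₂)=0.32617 - 0.07963j
  term(m=-5) = -0.04954 + 0.09271j   from Y*(Ω₁)=-0.03952 + 0.23480j, Y(Ω₂)=0.41849 + 0.14057j
  term(m=-4) = -0.04073 + 0.04770j   from Y*(Ω₁)=0.05226 + 0.28594j, Y(Ω₂)=0.13622 + 0.16734j
  term(m=-3) = -0.02842 + 0.02152j   from Y*(Ω₁)=-0.08091 - 0.13864j, Y(Ω₂)=-0.02653 - 0.22049j
  term(m=-2) = -0.08831 + 0.04071j   from Y*(Ω₁)=-0.22580 - 0.18827j, Y(Ω₂)=0.14201 - 0.29872j
  term(m=-1) = -0.01151 + 0.00253j   from Y*(Ω₁)=0.12169 + 0.04408j, Y(Ω₂)=-0.07700 + 0.04865j
  term(m=+0) = -0.10040 + 0.00000j   from Y*(Ω₁)=0.29411 + 0.00000j, Y(Ω₂)=-0.34138 + 0.00000j
  term(m=+1) = -0.01151 - 0.00253j   from Y*(Ω₁)=-0.12169 + 0.04408j, Y(Ω₂)=0.07700 + 0.04865j
  term(m=+2) = -0.08831 - 0.04071j   from Y*(Ω₁)=-0.22580 + 0.18827j, Y(Ω₂)=0.14201 + 0.29872j
  term(m=+3) = -0.02842 - 0.02152j   from Y*(Ω₁)=0.08091 - 0.13864j, Y(Ω₂)=0.02653 - 0.22049j
  term(m=+4) = -0.04073 - 0.04770j   from Y*(Ω₁)=0.05226 - 0.28594j, Y(Ω₂)=0.13622 - 0.16734j
  term(m=+5) = -0.04954 - 0.09271j   from Y*(Ω₁)=0.03952 + 0.23480j, Y(Ω₂)=-0.41849 + 0.14057j
  term(m=+6) = 0.02451 + 0.08692j   from Y*(Ω₁)=0.13230 + 0.23419j, Y(Ω₂)=0.32617 + 0.07963j
  term(m=+7) = 0.00356 + 0.06043j   from Y*(Ω₁)=-0.34872 - 0.29915j, Y(Ω₂)=-0.09151 - 0.09479j
Total Σ_m = -0.48131 + 0.00000j. Multiply by 0.837758: -0.40322 + 0.00000j. P_7(cos γ) = -0.403225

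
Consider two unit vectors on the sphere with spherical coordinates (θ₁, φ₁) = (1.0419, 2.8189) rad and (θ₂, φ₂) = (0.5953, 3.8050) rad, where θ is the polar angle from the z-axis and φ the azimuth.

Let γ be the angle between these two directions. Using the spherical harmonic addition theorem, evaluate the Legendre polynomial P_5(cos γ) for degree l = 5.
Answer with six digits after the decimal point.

-0.340353

Addition theorem: P_5(cos γ) = (4π/11) Σ_m Y*_{lm}(Ω₁) Y_{lm}(Ω₂), m = −5…5:
  m=-5: Y*=+0.009497+0.222442i  Y=+0.025339-0.004492i  product +0.001240+0.005594i
  m=-4: Y*=+0.113725-0.395453i  Y=-0.106136-0.056335i  product -0.034348+0.035565i
  m=-3: Y*=-0.162985+0.236851i  Y=+0.128429+0.288033i  product -0.089153-0.016527i
  m=-2: Y*=-0.120275+0.090561i  Y=+0.112630-0.452436i  product +0.027426+0.064617i
  m=-1: Y*=+0.315526-0.105506i  Y=-0.179979+0.140668i  product -0.041947+0.063373i
  m=+0: Y*=+0.074452-0.000000i  Y=-0.327276+0.000000i  product -0.024366+0.000000i
  m=+1: Y*=-0.315526-0.105506i  Y=+0.179979+0.140668i  product -0.041947-0.063373i
  m=+2: Y*=-0.120275-0.090561i  Y=+0.112630+0.452436i  product +0.027426-0.064617i
  m=+3: Y*=+0.162985+0.236851i  Y=-0.128429+0.288033i  product -0.089153+0.016527i
  m=+4: Y*=+0.113725+0.395453i  Y=-0.106136+0.056335i  product -0.034348-0.035565i
  m=+5: Y*=-0.009497+0.222442i  Y=-0.025339-0.004492i  product +0.001240-0.005594i
Total Σ_m = -0.297929+0.000000i. Multiply by 1.142397: -0.340353+0.000000i. P_5(cos γ) = -0.340353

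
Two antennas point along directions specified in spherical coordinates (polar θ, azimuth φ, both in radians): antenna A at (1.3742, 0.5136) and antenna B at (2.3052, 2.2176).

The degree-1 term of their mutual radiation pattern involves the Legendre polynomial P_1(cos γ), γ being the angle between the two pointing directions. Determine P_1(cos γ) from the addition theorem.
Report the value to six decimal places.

Addition theorem: P_1(cos γ) = (4π/3) Σ_m Y*_{lm}(Ω₁) Y_{lm}(Ω₂), m = −1…1:
  [-1]  conj(Y_{1,-1})(Ω₁) = +0.295122+0.166477i ; Y_{1,-1}(Ω₂) = -0.154538-0.204640i ; Δ = -0.011540-0.086121i
  [+0]  conj(Y_{1,0})(Ω₁) = +0.095440-0.000000i ; Y_{1,0}(Ω₂) = -0.327434+0.000000i ; Δ = -0.031250+0.000000i
  [+1]  conj(Y_{1,1})(Ω₁) = -0.295122+0.166477i ; Y_{1,1}(Ω₂) = +0.154538-0.204640i ; Δ = -0.011540+0.086121i
Σ over m = -0.054330+0.000000i; ×(4π/3) → -0.227578+0.000000i. Real part: -0.227578

-0.227578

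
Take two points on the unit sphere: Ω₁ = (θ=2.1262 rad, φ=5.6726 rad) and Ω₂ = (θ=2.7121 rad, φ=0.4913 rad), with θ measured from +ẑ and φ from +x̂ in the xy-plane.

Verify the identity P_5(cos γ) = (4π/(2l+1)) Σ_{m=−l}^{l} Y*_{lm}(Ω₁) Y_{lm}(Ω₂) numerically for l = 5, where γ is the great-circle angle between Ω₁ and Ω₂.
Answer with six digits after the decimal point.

-0.246580

Expand P_5 via completeness: Σ_{m} conj(Y_{5,m}) at Ω₁ times Y_{5,m} at Ω₂ —
  m=-5: Y*=-0.204752-0.018202i  Y=-0.004500-0.003677i  product +0.000854+0.000835i
  m=-4: Y*=+0.308724+0.259640i  Y=+0.015417+0.037041i  product -0.004858+0.015438i
  m=-3: Y*=-0.082256-0.308017i  Y=+0.015561-0.160093i  product -0.050591+0.008375i
  m=-2: Y*=+0.036666-0.100563i  Y=-0.219377+0.328928i  product +0.025034+0.034122i
  m=-1: Y*=-0.282969+0.198019i  Y=+0.444067-0.237602i  product -0.078607+0.155168i
  m=+0: Y*=-0.025148-0.000000i  Y=-0.019560+0.000000i  product +0.000492+0.000000i
  m=+1: Y*=+0.282969+0.198019i  Y=-0.444067-0.237602i  product -0.078607-0.155168i
  m=+2: Y*=+0.036666+0.100563i  Y=-0.219377-0.328928i  product +0.025034-0.034122i
  m=+3: Y*=+0.082256-0.308017i  Y=-0.015561-0.160093i  product -0.050591-0.008375i
  m=+4: Y*=+0.308724-0.259640i  Y=+0.015417-0.037041i  product -0.004858-0.015438i
  m=+5: Y*=+0.204752-0.018202i  Y=+0.004500-0.003677i  product +0.000854-0.000835i
Total Σ_m = -0.215844+0.000000i. Multiply by 1.142397: -0.246580+0.000000i. P_5(cos γ) = -0.246580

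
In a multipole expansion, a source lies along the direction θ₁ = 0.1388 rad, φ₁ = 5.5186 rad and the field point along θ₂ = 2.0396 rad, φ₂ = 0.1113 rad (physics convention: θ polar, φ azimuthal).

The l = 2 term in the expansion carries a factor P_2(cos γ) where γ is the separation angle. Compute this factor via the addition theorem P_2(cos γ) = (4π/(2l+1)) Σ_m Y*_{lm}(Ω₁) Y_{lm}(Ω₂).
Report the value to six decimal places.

-0.296377

Term-by-term m-sum for l=2 (normalisation 4π/5 = 2.513274):
  term(m=-2) = -0.00041 - 0.00224j   from Y*(Ω₁)=0.00031 - 0.00739j, Y(Ω₂)=0.29983 - 0.06787j
  term(m=-1) = -0.02111 + 0.02532j   from Y*(Ω₁)=0.07639 - 0.07328j, Y(Ω₂)=-0.30947 + 0.03459j
  term(m=+0) = -0.07489 + 0.00000j   from Y*(Ω₁)=0.61267 + 0.00000j, Y(Ω₂)=-0.12224 + 0.00000j
  term(m=+1) = -0.02111 - 0.02532j   from Y*(Ω₁)=-0.07639 - 0.07328j, Y(Ω₂)=0.30947 + 0.03459j
  term(m=+2) = -0.00041 + 0.00224j   from Y*(Ω₁)=0.00031 + 0.00739j, Y(Ω₂)=0.29983 + 0.06787j
Total Σ_m = -0.11792 - 0.00000j. Multiply by 2.513274: -0.29638 - 0.00000j. P_2(cos γ) = -0.296377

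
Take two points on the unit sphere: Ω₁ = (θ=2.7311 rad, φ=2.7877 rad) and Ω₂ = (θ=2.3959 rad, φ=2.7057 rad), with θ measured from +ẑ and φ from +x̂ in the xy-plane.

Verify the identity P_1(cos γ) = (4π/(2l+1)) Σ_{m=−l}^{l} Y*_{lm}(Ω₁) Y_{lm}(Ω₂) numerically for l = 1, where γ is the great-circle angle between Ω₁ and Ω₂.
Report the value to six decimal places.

Addition theorem: P_1(cos γ) = (4π/3) Σ_m Y*_{lm}(Ω₁) Y_{lm}(Ω₂), m = −1…1:
  [-1]  conj(Y_{1,-1})(Ω₁) = (-0.129329, 0.047780) ; Y_{1,-1}(Ω₂) = (-0.212492, -0.098973) ; Δ = (0.032210, 0.002647)
  [+0]  conj(Y_{1,0})(Ω₁) = (-0.448012, -0.000000) ; Y_{1,0}(Ω₂) = (-0.358936, 0.000000) ; Δ = (0.160808, 0.000000)
  [+1]  conj(Y_{1,1})(Ω₁) = (0.129329, 0.047780) ; Y_{1,1}(Ω₂) = (0.212492, -0.098973) ; Δ = (0.032210, -0.002647)
Accumulated sum (0.225228, 0.000000); after 4π/(2l+1) scaling, (0.943435, 0.000000) ⇒ P_1 = 0.943435

0.943435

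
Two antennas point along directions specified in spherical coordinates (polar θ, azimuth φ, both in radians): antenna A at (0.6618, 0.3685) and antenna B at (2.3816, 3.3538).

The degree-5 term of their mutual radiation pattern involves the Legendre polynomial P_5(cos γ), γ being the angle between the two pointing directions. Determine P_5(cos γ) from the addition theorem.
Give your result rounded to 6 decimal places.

Summing Y*_{l m}(θ₁,φ₁)·Y_{l m}(θ₂,φ₂) over m ∈ [−5, 5]; prefactor 4π/(2·5+1) = 1.142397:
  term(m=-5) = -0.00208 - 0.00206j   from Y*(Ω₁)=-0.01092 + 0.03919j, Y(Ω₂)=-0.03515 + 0.06287j
  term(m=-4) = -0.03209 - 0.02316j   from Y*(Ω₁)=0.01596 + 0.16437j, Y(Ω₂)=-0.15837 + 0.17985j
  term(m=-3) = -0.13898 - 0.07040j   from Y*(Ω₁)=0.16575 + 0.33014j, Y(Ω₂)=-0.33912 + 0.25072j
  term(m=-2) = -0.13994 - 0.04522j   from Y*(Ω₁)=0.32417 + 0.29422j, Y(Ω₂)=-0.30613 + 0.13833j
  term(m=-1) = 0.01008 + 0.00159j   from Y*(Ω₁)=0.07725 + 0.02983j, Y(Ω₂)=0.12051 - 0.02596j
  term(m=+0) = -0.14285 + 0.00000j   from Y*(Ω₁)=-0.38412 + 0.00000j, Y(Ω₂)=0.37190 + 0.00000j
  term(m=+1) = 0.01008 - 0.00159j   from Y*(Ω₁)=-0.07725 + 0.02983j, Y(Ω₂)=-0.12051 - 0.02596j
  term(m=+2) = -0.13994 + 0.04522j   from Y*(Ω₁)=0.32417 - 0.29422j, Y(Ω₂)=-0.30613 - 0.13833j
  term(m=+3) = -0.13898 + 0.07040j   from Y*(Ω₁)=-0.16575 + 0.33014j, Y(Ω₂)=0.33912 + 0.25072j
  term(m=+4) = -0.03209 + 0.02316j   from Y*(Ω₁)=0.01596 - 0.16437j, Y(Ω₂)=-0.15837 - 0.17985j
  term(m=+5) = -0.00208 + 0.00206j   from Y*(Ω₁)=0.01092 + 0.03919j, Y(Ω₂)=0.03515 + 0.06287j
Σ over m = -0.74886 - 0.00000j; ×(4π/11) → -0.85550 - 0.00000j. Real part: -0.855497

-0.855497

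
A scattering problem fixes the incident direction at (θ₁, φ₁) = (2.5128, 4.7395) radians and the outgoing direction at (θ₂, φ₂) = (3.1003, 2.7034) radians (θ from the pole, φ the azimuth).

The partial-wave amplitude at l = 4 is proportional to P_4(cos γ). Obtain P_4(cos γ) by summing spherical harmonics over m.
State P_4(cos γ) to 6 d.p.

Expand P_4 via completeness: Σ_{m} conj(Y_{4,m}) at Ω₁ times Y_{4,m} at Ω₂ —
  [-4]  conj(Y_{4,-4})(Ω₁) = +0.052650+0.005732i ; Y_{4,-4}(Ω₂) = -0.000000+0.000001i ; Δ = -0.000000+0.000000i
  [-3]  conj(Y_{4,-3})(Ω₁) = +0.016734-0.205289i ; Y_{4,-3}(Ω₂) = +0.000022+0.000085i ; Δ = +0.000018-0.000003i
  [-2]  conj(Y_{4,-2})(Ω₁) = -0.413505-0.022443i ; Y_{4,-2}(Ω₂) = +0.002184+0.002623i ; Δ = -0.000844-0.001134i
  [-1]  conj(Y_{4,-1})(Ω₁) = -0.009629+0.355066i ; Y_{4,-1}(Ω₂) = +0.070466+0.033019i ; Δ = -0.012402+0.024702i
  [+0]  conj(Y_{4,0})(Ω₁) = -0.174444-0.000000i ; Y_{4,0}(Ω₂) = +0.839084+0.000000i ; Δ = -0.146373-0.000000i
  [+1]  conj(Y_{4,1})(Ω₁) = +0.009629+0.355066i ; Y_{4,1}(Ω₂) = -0.070466+0.033019i ; Δ = -0.012402-0.024702i
  [+2]  conj(Y_{4,2})(Ω₁) = -0.413505+0.022443i ; Y_{4,2}(Ω₂) = +0.002184-0.002623i ; Δ = -0.000844+0.001134i
  [+3]  conj(Y_{4,3})(Ω₁) = -0.016734-0.205289i ; Y_{4,3}(Ω₂) = -0.000022+0.000085i ; Δ = +0.000018+0.000003i
  [+4]  conj(Y_{4,4})(Ω₁) = +0.052650-0.005732i ; Y_{4,4}(Ω₂) = -0.000000-0.000001i ; Δ = -0.000000-0.000000i
Accumulated sum -0.172831+0.000000i; after 4π/(2l+1) scaling, -0.241317+0.000000i ⇒ P_4 = -0.241317

-0.241317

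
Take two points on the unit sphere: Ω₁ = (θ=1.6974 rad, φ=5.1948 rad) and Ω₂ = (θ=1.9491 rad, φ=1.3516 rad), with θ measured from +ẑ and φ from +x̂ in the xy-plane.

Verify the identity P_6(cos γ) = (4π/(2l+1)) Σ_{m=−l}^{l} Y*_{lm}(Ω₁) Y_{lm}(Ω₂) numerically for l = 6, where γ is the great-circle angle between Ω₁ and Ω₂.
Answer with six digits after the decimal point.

Term-by-term m-sum for l=6 (normalisation 4π/13 = 0.966644):
  m=-6: (0.446359, -0.112609) × (-0.078666, -0.301017) = (-0.069011, -0.125503)  (running Σ = (-0.069011, -0.125503))
  m=-5: (-0.135290, -0.151317) × (-0.380972, 0.195834) = (0.081175, 0.031153)  (running Σ = (0.012164, -0.094350))
  m=-4: (0.100057, -0.266757) × (0.085193, 0.102383) = (0.035835, -0.012482)  (running Σ = (0.047999, -0.106832))
  m=-3: (-0.225058, 0.027951) × (-0.176949, 0.229134) = (0.033419, -0.056514)  (running Σ = (0.081419, -0.163346))
  m=-2: (-0.131691, -0.190047) × (0.214271, 0.100454) = (-0.009127, -0.053950)  (running Σ = (0.072292, -0.217297))
  m=-1: (-0.108446, 0.207085) × (-0.046786, 0.210015) = (-0.038417, -0.032464)  (running Σ = (0.033875, -0.249761))
  m=0: (-0.216460, -0.000000) × (0.257337, 0.000000) = (-0.055703, -0.000000)  (running Σ = (-0.021829, -0.249761))
  m=1: (0.108446, 0.207085) × (0.046786, 0.210015) = (-0.038417, 0.032464)  (running Σ = (-0.060246, -0.217297))
  m=2: (-0.131691, 0.190047) × (0.214271, -0.100454) = (-0.009127, 0.053950)  (running Σ = (-0.069372, -0.163346))
  m=3: (0.225058, 0.027951) × (0.176949, 0.229134) = (0.033419, 0.056514)  (running Σ = (-0.035953, -0.106832))
  m=4: (0.100057, 0.266757) × (0.085193, -0.102383) = (0.035835, 0.012482)  (running Σ = (-0.000118, -0.094350))
  m=5: (0.135290, -0.151317) × (0.380972, 0.195834) = (0.081175, -0.031153)  (running Σ = (0.081057, -0.125503))
  m=6: (0.446359, 0.112609) × (-0.078666, 0.301017) = (-0.069011, 0.125503)  (running Σ = (0.012046, -0.000000))
Accumulated sum (0.012046, -0.000000); after 4π/(2l+1) scaling, (0.011644, -0.000000) ⇒ P_6 = 0.011644

0.011644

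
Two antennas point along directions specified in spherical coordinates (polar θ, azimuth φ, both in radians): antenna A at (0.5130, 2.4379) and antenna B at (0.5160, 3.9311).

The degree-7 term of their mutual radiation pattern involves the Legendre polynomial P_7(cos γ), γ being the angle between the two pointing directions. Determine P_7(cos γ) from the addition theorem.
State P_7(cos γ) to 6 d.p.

-0.144712

Term-by-term m-sum for l=7 (normalisation 4π/15 = 0.837758):
  m=-7: (-0.000727, -0.003352) × (-0.002589, -0.002444) = (-0.000006, 0.000010)  (running Σ = (-0.000006, 0.000010))
  m=-6: (-0.010727, 0.020100) × (0.000579, 0.023473) = (-0.000478, -0.000240)  (running Σ = (-0.000484, -0.000230))
  m=-5: (0.086165, -0.034103) × (0.065643, -0.068398) = (0.003324, -0.008132)  (running Σ = (0.002839, -0.008362))
  m=-4: (-0.241329, -0.081805) × (-0.258545, 0.004250) = (0.062742, 0.020125)  (running Σ = (0.065581, 0.011763))
  m=-3: (0.237513, 0.395979) × (0.332124, 0.324035) = (-0.049427, 0.208476)  (running Σ = (0.016154, 0.220239))
  m=-2: (0.074267, -0.450429) × (-0.003711, -0.451495) = (-0.203642, -0.031860)  (running Σ = (-0.187488, 0.188379))
  m=-1: (0.002427, -0.002059) × (0.009320, -0.009397) = (0.000003, -0.000042)  (running Σ = (-0.187485, 0.188337))
  m=0: (-0.449795, -0.000000) × (-0.449610, 0.000000) = (0.202232, 0.000000)  (running Σ = (0.014748, 0.188337))
  m=1: (-0.002427, -0.002059) × (-0.009320, -0.009397) = (0.000003, 0.000042)  (running Σ = (0.014751, 0.188379))
  m=2: (0.074267, 0.450429) × (-0.003711, 0.451495) = (-0.203642, 0.031860)  (running Σ = (-0.188891, 0.220239))
  m=3: (-0.237513, 0.395979) × (-0.332124, 0.324035) = (-0.049427, -0.208476)  (running Σ = (-0.238318, 0.011763))
  m=4: (-0.241329, 0.081805) × (-0.258545, -0.004250) = (0.062742, -0.020125)  (running Σ = (-0.175576, -0.008362))
  m=5: (-0.086165, -0.034103) × (-0.065643, -0.068398) = (0.003324, 0.008132)  (running Σ = (-0.172253, -0.000230))
  m=6: (-0.010727, -0.020100) × (0.000579, -0.023473) = (-0.000478, 0.000240)  (running Σ = (-0.172731, 0.000010))
  m=7: (0.000727, -0.003352) × (0.002589, -0.002444) = (-0.000006, -0.000010)  (running Σ = (-0.172737, -0.000000))
Total Σ_m = (-0.172737, -0.000000). Multiply by 0.837758: (-0.144712, -0.000000). P_7(cos γ) = -0.144712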